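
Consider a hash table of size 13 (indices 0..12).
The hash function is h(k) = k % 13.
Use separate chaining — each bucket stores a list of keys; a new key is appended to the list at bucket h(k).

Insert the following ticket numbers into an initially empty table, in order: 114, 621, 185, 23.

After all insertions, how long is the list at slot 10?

3

Insert 114: h=10, bucket 10 empty → new chain.
Insert 621: h=10, bucket 10 nonempty → append to chain.
Insert 185: h=3, bucket 3 empty → new chain.
Insert 23: h=10, bucket 10 nonempty → append to chain.
Final buckets:
0: .
1: .
2: .
3: 185
4: .
5: .
6: .
7: .
8: .
9: .
10: 114 -> 621 -> 23
11: .
12: .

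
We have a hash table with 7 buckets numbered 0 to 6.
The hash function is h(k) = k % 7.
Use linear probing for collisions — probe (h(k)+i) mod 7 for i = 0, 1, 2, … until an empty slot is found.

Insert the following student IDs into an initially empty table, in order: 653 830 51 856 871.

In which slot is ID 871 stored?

653 hashes to 2; slot 2 is free → place at 2.
830 hashes to 4; slot 4 is free → place at 4.
51 hashes to 2; 2 taken → place at 3.
856 hashes to 2; 2,3,4 taken → place at 5.
871 hashes to 3; 3,4,5 taken → place at 6.
Table: [., ., 653, 51, 830, 856, 871]

6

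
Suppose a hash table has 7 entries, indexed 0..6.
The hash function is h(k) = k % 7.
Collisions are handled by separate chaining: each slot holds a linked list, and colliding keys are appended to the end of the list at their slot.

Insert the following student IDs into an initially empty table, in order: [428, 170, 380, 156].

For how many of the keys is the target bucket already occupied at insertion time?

2

428 -> bucket 1
170 -> bucket 2
380 -> bucket 2 (collision)
156 -> bucket 2 (collision)
Final buckets:
0: _
1: 428
2: 170 -> 380 -> 156
3: _
4: _
5: _
6: _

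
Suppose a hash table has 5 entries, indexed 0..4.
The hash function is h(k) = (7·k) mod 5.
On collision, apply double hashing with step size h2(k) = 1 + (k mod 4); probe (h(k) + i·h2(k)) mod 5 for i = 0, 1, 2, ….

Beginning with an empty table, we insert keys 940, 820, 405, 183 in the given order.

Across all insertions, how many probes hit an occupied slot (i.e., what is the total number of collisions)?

940 hashes to 0; slot 0 is free -> place at 0.
820 hashes to 0, h2=1; 0 taken -> place at 1.
405 hashes to 0, h2=2; 0 taken -> place at 2.
183 hashes to 1, h2=4; 1,0 taken -> place at 4.
Table: [940, 820, 405, —, 183]

4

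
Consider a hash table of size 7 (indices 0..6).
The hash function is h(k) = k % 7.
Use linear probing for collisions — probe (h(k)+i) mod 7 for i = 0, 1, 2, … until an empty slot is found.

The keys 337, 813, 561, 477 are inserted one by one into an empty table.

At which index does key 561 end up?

337: h=1 => slot 1
813: h=1, probe 1,2 => slot 2
561: h=1, probe 1,2,3 => slot 3
477: h=1, probe 1,2,3,4 => slot 4
Table: [., 337, 813, 561, 477, ., .]

3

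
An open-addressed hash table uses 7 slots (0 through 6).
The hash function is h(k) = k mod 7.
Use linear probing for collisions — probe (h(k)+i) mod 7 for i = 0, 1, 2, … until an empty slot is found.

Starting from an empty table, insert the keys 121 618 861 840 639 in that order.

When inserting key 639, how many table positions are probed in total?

3

Insert 121: h=2, slot 2 empty -> index 2.
Insert 618: h=2, slot 2 occupied -> index 3.
Insert 861: h=0, slot 0 empty -> index 0.
Insert 840: h=0, slot 0 occupied -> index 1.
Insert 639: h=2, slots 2,3 occupied -> index 4.
Table: [861, 840, 121, 618, 639, ∅, ∅]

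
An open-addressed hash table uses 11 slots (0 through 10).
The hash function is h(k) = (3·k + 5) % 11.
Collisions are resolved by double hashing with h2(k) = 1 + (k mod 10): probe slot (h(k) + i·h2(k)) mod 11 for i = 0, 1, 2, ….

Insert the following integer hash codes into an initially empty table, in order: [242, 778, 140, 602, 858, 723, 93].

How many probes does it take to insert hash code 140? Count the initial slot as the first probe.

2

242: h=5 -> slot 5
778: h=7 -> slot 7
140: h=7, h2=1, probe 7,8 -> slot 8
602: h=7, h2=3, probe 7,10 -> slot 10
858: h=5, h2=9, probe 5,3 -> slot 3
723: h=7, h2=4, probe 7,0 -> slot 0
93: h=9 -> slot 9
Table: [723, -, -, 858, -, 242, -, 778, 140, 93, 602]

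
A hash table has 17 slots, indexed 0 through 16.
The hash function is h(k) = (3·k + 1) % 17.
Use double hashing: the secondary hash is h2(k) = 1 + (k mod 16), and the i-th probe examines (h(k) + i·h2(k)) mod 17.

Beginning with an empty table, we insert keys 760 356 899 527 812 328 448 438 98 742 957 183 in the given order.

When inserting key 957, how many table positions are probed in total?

3

760 hashes to 3; slot 3 is free → place at 3.
356 hashes to 15; slot 15 is free → place at 15.
899 hashes to 12; slot 12 is free → place at 12.
527 hashes to 1; slot 1 is free → place at 1.
812 hashes to 6; slot 6 is free → place at 6.
328 hashes to 16; slot 16 is free → place at 16.
448 hashes to 2; slot 2 is free → place at 2.
438 hashes to 6, h2=7; 6 taken → place at 13.
98 hashes to 6, h2=3; 6 taken → place at 9.
742 hashes to 0; slot 0 is free → place at 0.
957 hashes to 16, h2=14; 16,13 taken → place at 10.
183 hashes to 6, h2=8; 6 taken → place at 14.
Table: [742, 527, 448, 760, ∅, ∅, 812, ∅, ∅, 98, 957, ∅, 899, 438, 183, 356, 328]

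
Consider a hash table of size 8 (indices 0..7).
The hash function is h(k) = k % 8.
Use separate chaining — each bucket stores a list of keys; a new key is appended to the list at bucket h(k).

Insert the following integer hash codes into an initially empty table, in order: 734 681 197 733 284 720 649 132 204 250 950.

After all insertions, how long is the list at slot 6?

Insert 734: h=6, bucket 6 empty -> new chain.
Insert 681: h=1, bucket 1 empty -> new chain.
Insert 197: h=5, bucket 5 empty -> new chain.
Insert 733: h=5, bucket 5 nonempty -> append to chain.
Insert 284: h=4, bucket 4 empty -> new chain.
Insert 720: h=0, bucket 0 empty -> new chain.
Insert 649: h=1, bucket 1 nonempty -> append to chain.
Insert 132: h=4, bucket 4 nonempty -> append to chain.
Insert 204: h=4, bucket 4 nonempty -> append to chain.
Insert 250: h=2, bucket 2 empty -> new chain.
Insert 950: h=6, bucket 6 nonempty -> append to chain.
Final buckets:
0: 720
1: 681 -> 649
2: 250
3: -
4: 284 -> 132 -> 204
5: 197 -> 733
6: 734 -> 950
7: -

2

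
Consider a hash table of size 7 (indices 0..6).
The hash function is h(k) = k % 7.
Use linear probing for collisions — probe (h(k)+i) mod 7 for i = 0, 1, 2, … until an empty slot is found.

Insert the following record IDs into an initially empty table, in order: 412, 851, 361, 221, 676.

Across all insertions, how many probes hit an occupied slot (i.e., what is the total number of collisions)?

8

412 hashes to 6; slot 6 is free => place at 6.
851 hashes to 4; slot 4 is free => place at 4.
361 hashes to 4; 4 taken => place at 5.
221 hashes to 4; 4,5,6 taken => place at 0.
676 hashes to 4; 4,5,6,0 taken => place at 1.
Table: [221, 676, ∅, ∅, 851, 361, 412]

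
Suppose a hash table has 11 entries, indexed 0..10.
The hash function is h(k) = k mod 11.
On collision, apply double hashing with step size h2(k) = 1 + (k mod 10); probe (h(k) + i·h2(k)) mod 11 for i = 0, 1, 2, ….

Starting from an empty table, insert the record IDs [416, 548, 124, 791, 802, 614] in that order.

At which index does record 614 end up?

416: h=9 => slot 9
548: h=9, h2=9, probe 9,7 => slot 7
124: h=3 => slot 3
791: h=10 => slot 10
802: h=10, h2=3, probe 10,2 => slot 2
614: h=9, h2=5, probe 9,3,8 => slot 8
Table: [—, —, 802, 124, —, —, —, 548, 614, 416, 791]

8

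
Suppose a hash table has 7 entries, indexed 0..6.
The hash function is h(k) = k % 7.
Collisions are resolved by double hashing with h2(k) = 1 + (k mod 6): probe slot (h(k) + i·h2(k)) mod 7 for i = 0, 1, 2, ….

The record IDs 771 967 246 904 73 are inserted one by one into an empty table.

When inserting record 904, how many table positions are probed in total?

771 hashes to 1; slot 1 is free => place at 1.
967 hashes to 1, h2=2; 1 taken => place at 3.
246 hashes to 1, h2=1; 1 taken => place at 2.
904 hashes to 1, h2=5; 1 taken => place at 6.
73 hashes to 3, h2=2; 3 taken => place at 5.
Table: [., 771, 246, 967, ., 73, 904]

2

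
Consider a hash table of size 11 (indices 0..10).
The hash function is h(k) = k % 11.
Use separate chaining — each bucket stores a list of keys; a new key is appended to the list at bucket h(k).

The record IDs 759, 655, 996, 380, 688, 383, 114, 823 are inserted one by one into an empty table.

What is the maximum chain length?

4

759 → bucket 0
655 → bucket 6
996 → bucket 6 (collision)
380 → bucket 6 (collision)
688 → bucket 6 (collision)
383 → bucket 9
114 → bucket 4
823 → bucket 9 (collision)
Final buckets:
0: 759
1: _
2: _
3: _
4: 114
5: _
6: 655 -> 996 -> 380 -> 688
7: _
8: _
9: 383 -> 823
10: _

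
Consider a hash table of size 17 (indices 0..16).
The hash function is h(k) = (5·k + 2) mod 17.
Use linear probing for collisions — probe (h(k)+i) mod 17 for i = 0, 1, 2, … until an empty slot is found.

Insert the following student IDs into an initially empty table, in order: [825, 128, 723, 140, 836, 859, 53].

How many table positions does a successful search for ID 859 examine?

825: h=13 → slot 13
128: h=13, probe 13,14 → slot 14
723: h=13, probe 13,14,15 → slot 15
140: h=5 → slot 5
836: h=0 → slot 0
859: h=13, probe 13,14,15,16 → slot 16
53: h=12 → slot 12
Table: [836, ., ., ., ., 140, ., ., ., ., ., ., 53, 825, 128, 723, 859]
Lookup 859: h=13, probe 13,14,15,16 → found at 16.

4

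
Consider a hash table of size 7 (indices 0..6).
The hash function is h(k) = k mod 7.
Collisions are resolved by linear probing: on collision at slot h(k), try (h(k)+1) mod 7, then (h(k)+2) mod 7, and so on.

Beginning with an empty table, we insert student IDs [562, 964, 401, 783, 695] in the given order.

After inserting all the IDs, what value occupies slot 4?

695

Insert 562: h=2, slot 2 empty -> index 2.
Insert 964: h=5, slot 5 empty -> index 5.
Insert 401: h=2, slot 2 occupied -> index 3.
Insert 783: h=6, slot 6 empty -> index 6.
Insert 695: h=2, slots 2,3 occupied -> index 4.
Table: [_, _, 562, 401, 695, 964, 783]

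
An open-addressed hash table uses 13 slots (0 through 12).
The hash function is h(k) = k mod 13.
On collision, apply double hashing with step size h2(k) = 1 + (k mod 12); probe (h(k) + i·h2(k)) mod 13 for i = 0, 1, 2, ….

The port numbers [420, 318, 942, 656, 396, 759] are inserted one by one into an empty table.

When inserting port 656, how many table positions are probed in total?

420: h=4 -> slot 4
318: h=6 -> slot 6
942: h=6, h2=7, probe 6,0 -> slot 0
656: h=6, h2=9, probe 6,2 -> slot 2
396: h=6, h2=1, probe 6,7 -> slot 7
759: h=5 -> slot 5
Table: [942, ., 656, ., 420, 759, 318, 396, ., ., ., ., .]

2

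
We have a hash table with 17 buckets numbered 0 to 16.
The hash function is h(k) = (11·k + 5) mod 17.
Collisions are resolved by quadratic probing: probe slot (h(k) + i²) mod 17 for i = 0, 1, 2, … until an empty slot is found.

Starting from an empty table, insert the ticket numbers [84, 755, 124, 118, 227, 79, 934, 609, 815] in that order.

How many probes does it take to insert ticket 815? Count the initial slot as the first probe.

Insert 84: h=11, slot 11 empty -> index 11.
Insert 755: h=14, slot 14 empty -> index 14.
Insert 124: h=9, slot 9 empty -> index 9.
Insert 118: h=11, slot 11 occupied -> index 12.
Insert 227: h=3, slot 3 empty -> index 3.
Insert 79: h=7, slot 7 empty -> index 7.
Insert 934: h=11, slots 11,12 occupied -> index 15.
Insert 609: h=6, slot 6 empty -> index 6.
Insert 815: h=11, slots 11,12,15,3 occupied -> index 10.
Table: [_, _, _, 227, _, _, 609, 79, _, 124, 815, 84, 118, _, 755, 934, _]

5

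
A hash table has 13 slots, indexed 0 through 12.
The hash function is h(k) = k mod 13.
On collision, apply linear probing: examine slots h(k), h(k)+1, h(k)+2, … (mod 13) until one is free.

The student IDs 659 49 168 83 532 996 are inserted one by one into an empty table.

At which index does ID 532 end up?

Insert 659: h=9, slot 9 empty -> index 9.
Insert 49: h=10, slot 10 empty -> index 10.
Insert 168: h=12, slot 12 empty -> index 12.
Insert 83: h=5, slot 5 empty -> index 5.
Insert 532: h=12, slot 12 occupied -> index 0.
Insert 996: h=8, slot 8 empty -> index 8.
Table: [532, —, —, —, —, 83, —, —, 996, 659, 49, —, 168]

0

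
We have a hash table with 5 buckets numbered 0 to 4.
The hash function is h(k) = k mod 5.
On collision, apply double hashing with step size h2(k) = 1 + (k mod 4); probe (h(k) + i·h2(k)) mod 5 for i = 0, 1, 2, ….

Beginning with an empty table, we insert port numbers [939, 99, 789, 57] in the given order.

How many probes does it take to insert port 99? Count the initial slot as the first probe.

2

939 hashes to 4; slot 4 is free => place at 4.
99 hashes to 4, h2=4; 4 taken => place at 3.
789 hashes to 4, h2=2; 4 taken => place at 1.
57 hashes to 2; slot 2 is free => place at 2.
Table: [∅, 789, 57, 99, 939]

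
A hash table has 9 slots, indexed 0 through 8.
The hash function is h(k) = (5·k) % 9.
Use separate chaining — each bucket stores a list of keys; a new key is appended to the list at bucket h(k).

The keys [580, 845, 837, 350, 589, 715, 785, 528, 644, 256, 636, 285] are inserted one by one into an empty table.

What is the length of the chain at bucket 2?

Insert 580: h=2, bucket 2 empty -> new chain.
Insert 845: h=4, bucket 4 empty -> new chain.
Insert 837: h=0, bucket 0 empty -> new chain.
Insert 350: h=4, bucket 4 nonempty -> append to chain.
Insert 589: h=2, bucket 2 nonempty -> append to chain.
Insert 715: h=2, bucket 2 nonempty -> append to chain.
Insert 785: h=1, bucket 1 empty -> new chain.
Insert 528: h=3, bucket 3 empty -> new chain.
Insert 644: h=7, bucket 7 empty -> new chain.
Insert 256: h=2, bucket 2 nonempty -> append to chain.
Insert 636: h=3, bucket 3 nonempty -> append to chain.
Insert 285: h=3, bucket 3 nonempty -> append to chain.
Final buckets:
0: 837
1: 785
2: 580 -> 589 -> 715 -> 256
3: 528 -> 636 -> 285
4: 845 -> 350
5: —
6: —
7: 644
8: —

4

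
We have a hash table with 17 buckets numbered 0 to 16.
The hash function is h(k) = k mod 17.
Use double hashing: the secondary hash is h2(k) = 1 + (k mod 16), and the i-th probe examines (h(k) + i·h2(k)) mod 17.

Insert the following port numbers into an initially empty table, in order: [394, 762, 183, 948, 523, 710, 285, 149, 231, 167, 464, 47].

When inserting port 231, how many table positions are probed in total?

394 hashes to 3; slot 3 is free → place at 3.
762 hashes to 14; slot 14 is free → place at 14.
183 hashes to 13; slot 13 is free → place at 13.
948 hashes to 13, h2=5; 13 taken → place at 1.
523 hashes to 13, h2=12; 13 taken → place at 8.
710 hashes to 13, h2=7; 13,3 taken → place at 10.
285 hashes to 13, h2=14; 13,10 taken → place at 7.
149 hashes to 13, h2=6; 13 taken → place at 2.
231 hashes to 10, h2=8; 10,1 taken → place at 9.
167 hashes to 14, h2=8; 14 taken → place at 5.
464 hashes to 5, h2=1; 5 taken → place at 6.
47 hashes to 13, h2=16; 13 taken → place at 12.
Table: [., 948, 149, 394, ., 167, 464, 285, 523, 231, 710, ., 47, 183, 762, ., .]

3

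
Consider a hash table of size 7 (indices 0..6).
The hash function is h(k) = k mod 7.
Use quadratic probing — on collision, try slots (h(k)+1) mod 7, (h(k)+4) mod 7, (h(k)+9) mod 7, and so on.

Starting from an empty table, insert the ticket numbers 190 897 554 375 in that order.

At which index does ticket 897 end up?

190: h=1 → slot 1
897: h=1, probe 1,2 → slot 2
554: h=1, probe 1,2,5 → slot 5
375: h=4 → slot 4
Table: [∅, 190, 897, ∅, 375, 554, ∅]

2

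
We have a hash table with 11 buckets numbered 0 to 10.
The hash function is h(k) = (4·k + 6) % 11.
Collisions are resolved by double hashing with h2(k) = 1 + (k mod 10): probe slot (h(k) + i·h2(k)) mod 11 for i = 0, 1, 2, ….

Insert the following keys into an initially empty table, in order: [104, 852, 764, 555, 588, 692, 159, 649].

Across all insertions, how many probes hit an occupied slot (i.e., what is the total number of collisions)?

Insert 104: h=4, slot 4 empty => index 4.
Insert 852: h=4, h2=3, slot 4 occupied => index 7.
Insert 764: h=4, h2=5, slot 4 occupied => index 9.
Insert 555: h=4, h2=6, slot 4 occupied => index 10.
Insert 588: h=4, h2=9, slot 4 occupied => index 2.
Insert 692: h=2, h2=3, slot 2 occupied => index 5.
Insert 159: h=4, h2=10, slot 4 occupied => index 3.
Insert 649: h=6, slot 6 empty => index 6.
Table: [-, -, 588, 159, 104, 692, 649, 852, -, 764, 555]

6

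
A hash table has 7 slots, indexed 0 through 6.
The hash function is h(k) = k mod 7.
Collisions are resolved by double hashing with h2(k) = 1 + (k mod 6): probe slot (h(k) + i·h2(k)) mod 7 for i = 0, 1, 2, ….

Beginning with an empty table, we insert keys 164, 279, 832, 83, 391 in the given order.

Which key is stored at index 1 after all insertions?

164: h=3 -> slot 3
279: h=6 -> slot 6
832: h=6, h2=5, probe 6,4 -> slot 4
83: h=6, h2=6, probe 6,5 -> slot 5
391: h=6, h2=2, probe 6,1 -> slot 1
Table: [., 391, ., 164, 832, 83, 279]

391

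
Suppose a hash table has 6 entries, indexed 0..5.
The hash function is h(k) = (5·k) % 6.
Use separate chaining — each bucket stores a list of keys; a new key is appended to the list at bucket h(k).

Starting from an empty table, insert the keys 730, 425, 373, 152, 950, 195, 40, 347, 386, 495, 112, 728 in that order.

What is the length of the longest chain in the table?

730 -> bucket 2
425 -> bucket 1
373 -> bucket 5
152 -> bucket 4
950 -> bucket 4 (collision)
195 -> bucket 3
40 -> bucket 2 (collision)
347 -> bucket 1 (collision)
386 -> bucket 4 (collision)
495 -> bucket 3 (collision)
112 -> bucket 2 (collision)
728 -> bucket 4 (collision)
Final buckets:
0: —
1: 425 -> 347
2: 730 -> 40 -> 112
3: 195 -> 495
4: 152 -> 950 -> 386 -> 728
5: 373

4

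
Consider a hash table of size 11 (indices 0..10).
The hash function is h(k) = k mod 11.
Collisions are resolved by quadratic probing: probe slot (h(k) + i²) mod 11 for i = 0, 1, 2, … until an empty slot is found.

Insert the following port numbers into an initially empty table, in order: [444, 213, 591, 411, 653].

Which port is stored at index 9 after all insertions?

653

444: h=4 → slot 4
213: h=4, probe 4,5 → slot 5
591: h=8 → slot 8
411: h=4, probe 4,5,8,2 → slot 2
653: h=4, probe 4,5,8,2,9 → slot 9
Table: [-, -, 411, -, 444, 213, -, -, 591, 653, -]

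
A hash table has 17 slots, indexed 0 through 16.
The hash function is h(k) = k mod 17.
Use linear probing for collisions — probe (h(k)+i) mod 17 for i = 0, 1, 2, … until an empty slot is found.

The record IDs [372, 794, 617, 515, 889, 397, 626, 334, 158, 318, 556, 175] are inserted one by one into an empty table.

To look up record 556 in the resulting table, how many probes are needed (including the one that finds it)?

372 hashes to 15; slot 15 is free -> place at 15.
794 hashes to 12; slot 12 is free -> place at 12.
617 hashes to 5; slot 5 is free -> place at 5.
515 hashes to 5; 5 taken -> place at 6.
889 hashes to 5; 5,6 taken -> place at 7.
397 hashes to 6; 6,7 taken -> place at 8.
626 hashes to 14; slot 14 is free -> place at 14.
334 hashes to 11; slot 11 is free -> place at 11.
158 hashes to 5; 5,6,7,8 taken -> place at 9.
318 hashes to 12; 12 taken -> place at 13.
556 hashes to 12; 12,13,14,15 taken -> place at 16.
175 hashes to 5; 5,6,7,8,9 taken -> place at 10.
Table: [-, -, -, -, -, 617, 515, 889, 397, 158, 175, 334, 794, 318, 626, 372, 556]
Lookup 556: h=12, probe 12,13,14,15,16 → found at 16.

5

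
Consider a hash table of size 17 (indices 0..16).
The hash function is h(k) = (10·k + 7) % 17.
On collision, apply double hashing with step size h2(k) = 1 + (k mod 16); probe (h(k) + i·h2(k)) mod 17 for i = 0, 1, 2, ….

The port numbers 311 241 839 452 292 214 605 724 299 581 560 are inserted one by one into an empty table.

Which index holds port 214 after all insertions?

12

311: h=6 → slot 6
241: h=3 → slot 3
839: h=16 → slot 16
452: h=5 → slot 5
292: h=3, h2=5, probe 3,8 → slot 8
214: h=5, h2=7, probe 5,12 → slot 12
605: h=5, h2=14, probe 5,2 → slot 2
724: h=5, h2=5, probe 5,10 → slot 10
299: h=5, h2=12, probe 5,0 → slot 0
581: h=3, h2=6, probe 3,9 → slot 9
560: h=14 → slot 14
Table: [299, _, 605, 241, _, 452, 311, _, 292, 581, 724, _, 214, _, 560, _, 839]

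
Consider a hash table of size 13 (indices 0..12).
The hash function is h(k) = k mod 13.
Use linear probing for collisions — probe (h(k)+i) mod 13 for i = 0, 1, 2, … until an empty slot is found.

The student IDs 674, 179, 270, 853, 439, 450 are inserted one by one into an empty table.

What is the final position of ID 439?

674 hashes to 11; slot 11 is free => place at 11.
179 hashes to 10; slot 10 is free => place at 10.
270 hashes to 10; 10,11 taken => place at 12.
853 hashes to 8; slot 8 is free => place at 8.
439 hashes to 10; 10,11,12 taken => place at 0.
450 hashes to 8; 8 taken => place at 9.
Table: [439, _, _, _, _, _, _, _, 853, 450, 179, 674, 270]

0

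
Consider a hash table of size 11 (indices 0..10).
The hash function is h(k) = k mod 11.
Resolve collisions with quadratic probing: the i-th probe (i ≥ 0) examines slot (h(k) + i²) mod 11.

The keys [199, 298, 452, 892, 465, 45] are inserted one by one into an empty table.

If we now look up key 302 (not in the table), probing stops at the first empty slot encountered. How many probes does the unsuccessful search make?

3

199: h=1 → slot 1
298: h=1, probe 1,2 → slot 2
452: h=1, probe 1,2,5 → slot 5
892: h=1, probe 1,2,5,10 → slot 10
465: h=3 → slot 3
45: h=1, probe 1,2,5,10,6 → slot 6
Table: [-, 199, 298, 465, -, 452, 45, -, -, -, 892]
Lookup 302: h=5, probe 5,6,9 → slot 9 empty, not found.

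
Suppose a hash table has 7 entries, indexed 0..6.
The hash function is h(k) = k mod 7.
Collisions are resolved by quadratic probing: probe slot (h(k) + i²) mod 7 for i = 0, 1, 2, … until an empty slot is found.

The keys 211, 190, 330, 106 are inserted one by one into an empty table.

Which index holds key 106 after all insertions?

3

211: h=1 => slot 1
190: h=1, probe 1,2 => slot 2
330: h=1, probe 1,2,5 => slot 5
106: h=1, probe 1,2,5,3 => slot 3
Table: [_, 211, 190, 106, _, 330, _]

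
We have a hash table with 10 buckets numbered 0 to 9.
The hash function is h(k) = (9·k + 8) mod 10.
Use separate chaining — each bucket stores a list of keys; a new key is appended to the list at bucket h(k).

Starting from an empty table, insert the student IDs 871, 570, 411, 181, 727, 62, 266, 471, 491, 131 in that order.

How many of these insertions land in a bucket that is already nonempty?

5

871 → bucket 7
570 → bucket 8
411 → bucket 7 (collision)
181 → bucket 7 (collision)
727 → bucket 1
62 → bucket 6
266 → bucket 2
471 → bucket 7 (collision)
491 → bucket 7 (collision)
131 → bucket 7 (collision)
Final buckets:
0: .
1: 727
2: 266
3: .
4: .
5: .
6: 62
7: 871 -> 411 -> 181 -> 471 -> 491 -> 131
8: 570
9: .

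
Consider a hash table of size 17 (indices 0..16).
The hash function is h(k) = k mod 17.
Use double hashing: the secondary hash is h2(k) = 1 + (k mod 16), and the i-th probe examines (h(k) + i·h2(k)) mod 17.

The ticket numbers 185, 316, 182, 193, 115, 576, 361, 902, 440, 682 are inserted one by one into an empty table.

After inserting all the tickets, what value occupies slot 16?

Insert 185: h=15, slot 15 empty => index 15.
Insert 316: h=10, slot 10 empty => index 10.
Insert 182: h=12, slot 12 empty => index 12.
Insert 193: h=6, slot 6 empty => index 6.
Insert 115: h=13, slot 13 empty => index 13.
Insert 576: h=15, h2=1, slot 15 occupied => index 16.
Insert 361: h=4, slot 4 empty => index 4.
Insert 902: h=1, slot 1 empty => index 1.
Insert 440: h=15, h2=9, slot 15 occupied => index 7.
Insert 682: h=2, slot 2 empty => index 2.
Table: [_, 902, 682, _, 361, _, 193, 440, _, _, 316, _, 182, 115, _, 185, 576]

576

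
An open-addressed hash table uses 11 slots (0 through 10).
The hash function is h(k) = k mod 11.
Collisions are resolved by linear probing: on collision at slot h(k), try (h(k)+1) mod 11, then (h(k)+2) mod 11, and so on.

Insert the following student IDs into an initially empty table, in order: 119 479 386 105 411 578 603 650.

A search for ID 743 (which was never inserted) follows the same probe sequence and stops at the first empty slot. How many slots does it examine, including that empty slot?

6

119 hashes to 9; slot 9 is free → place at 9.
479 hashes to 6; slot 6 is free → place at 6.
386 hashes to 1; slot 1 is free → place at 1.
105 hashes to 6; 6 taken → place at 7.
411 hashes to 4; slot 4 is free → place at 4.
578 hashes to 6; 6,7 taken → place at 8.
603 hashes to 9; 9 taken → place at 10.
650 hashes to 1; 1 taken → place at 2.
Table: [—, 386, 650, —, 411, —, 479, 105, 578, 119, 603]
Lookup 743: h=6, probe 6,7,8,9,10,0 → slot 0 empty, not found.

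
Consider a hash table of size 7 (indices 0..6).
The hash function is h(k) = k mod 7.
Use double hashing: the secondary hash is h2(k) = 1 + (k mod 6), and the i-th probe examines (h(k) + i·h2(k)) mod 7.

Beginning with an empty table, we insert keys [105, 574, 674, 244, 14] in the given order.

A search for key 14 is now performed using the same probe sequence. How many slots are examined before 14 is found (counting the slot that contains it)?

105: h=0 -> slot 0
574: h=0, h2=5, probe 0,5 -> slot 5
674: h=2 -> slot 2
244: h=6 -> slot 6
14: h=0, h2=3, probe 0,3 -> slot 3
Table: [105, -, 674, 14, -, 574, 244]
Lookup 14: h=0, h2=3, probe 0,3 → found at 3.

2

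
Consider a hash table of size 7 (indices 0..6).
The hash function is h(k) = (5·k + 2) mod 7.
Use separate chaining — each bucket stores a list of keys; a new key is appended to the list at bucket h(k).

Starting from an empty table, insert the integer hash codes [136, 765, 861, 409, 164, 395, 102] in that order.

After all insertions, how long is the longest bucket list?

136 -> bucket 3
765 -> bucket 5
861 -> bucket 2
409 -> bucket 3 (collision)
164 -> bucket 3 (collision)
395 -> bucket 3 (collision)
102 -> bucket 1
Final buckets:
0: .
1: 102
2: 861
3: 136 -> 409 -> 164 -> 395
4: .
5: 765
6: .

4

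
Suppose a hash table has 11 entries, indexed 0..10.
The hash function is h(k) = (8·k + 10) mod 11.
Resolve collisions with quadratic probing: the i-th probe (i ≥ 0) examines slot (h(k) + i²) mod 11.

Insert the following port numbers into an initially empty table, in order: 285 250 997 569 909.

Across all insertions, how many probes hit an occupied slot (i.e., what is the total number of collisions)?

285 hashes to 2; slot 2 is free → place at 2.
250 hashes to 8; slot 8 is free → place at 8.
997 hashes to 0; slot 0 is free → place at 0.
569 hashes to 8; 8 taken → place at 9.
909 hashes to 0; 0 taken → place at 1.
Table: [997, 909, 285, ., ., ., ., ., 250, 569, .]

2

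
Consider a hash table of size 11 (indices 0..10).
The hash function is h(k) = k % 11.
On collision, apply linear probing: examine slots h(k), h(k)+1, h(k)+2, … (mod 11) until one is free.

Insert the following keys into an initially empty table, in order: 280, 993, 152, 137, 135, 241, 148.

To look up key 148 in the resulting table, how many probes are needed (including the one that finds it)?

Insert 280: h=5, slot 5 empty → index 5.
Insert 993: h=3, slot 3 empty → index 3.
Insert 152: h=9, slot 9 empty → index 9.
Insert 137: h=5, slot 5 occupied → index 6.
Insert 135: h=3, slot 3 occupied → index 4.
Insert 241: h=10, slot 10 empty → index 10.
Insert 148: h=5, slots 5,6 occupied → index 7.
Table: [_, _, _, 993, 135, 280, 137, 148, _, 152, 241]
Lookup 148: h=5, probe 5,6,7 → found at 7.

3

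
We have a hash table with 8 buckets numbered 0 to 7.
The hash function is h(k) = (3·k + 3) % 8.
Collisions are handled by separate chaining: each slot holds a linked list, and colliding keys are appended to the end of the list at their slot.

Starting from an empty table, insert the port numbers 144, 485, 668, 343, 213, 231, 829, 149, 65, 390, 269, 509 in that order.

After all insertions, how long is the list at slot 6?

1

Insert 144: h=3, bucket 3 empty -> new chain.
Insert 485: h=2, bucket 2 empty -> new chain.
Insert 668: h=7, bucket 7 empty -> new chain.
Insert 343: h=0, bucket 0 empty -> new chain.
Insert 213: h=2, bucket 2 nonempty -> append to chain.
Insert 231: h=0, bucket 0 nonempty -> append to chain.
Insert 829: h=2, bucket 2 nonempty -> append to chain.
Insert 149: h=2, bucket 2 nonempty -> append to chain.
Insert 65: h=6, bucket 6 empty -> new chain.
Insert 390: h=5, bucket 5 empty -> new chain.
Insert 269: h=2, bucket 2 nonempty -> append to chain.
Insert 509: h=2, bucket 2 nonempty -> append to chain.
Final buckets:
0: 343 -> 231
1: -
2: 485 -> 213 -> 829 -> 149 -> 269 -> 509
3: 144
4: -
5: 390
6: 65
7: 668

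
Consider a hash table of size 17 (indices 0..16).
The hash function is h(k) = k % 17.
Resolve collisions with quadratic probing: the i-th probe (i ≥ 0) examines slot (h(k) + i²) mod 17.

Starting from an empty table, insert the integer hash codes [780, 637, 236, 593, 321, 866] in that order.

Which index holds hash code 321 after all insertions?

Insert 780: h=15, slot 15 empty → index 15.
Insert 637: h=8, slot 8 empty → index 8.
Insert 236: h=15, slot 15 occupied → index 16.
Insert 593: h=15, slots 15,16 occupied → index 2.
Insert 321: h=15, slots 15,16,2 occupied → index 7.
Insert 866: h=16, slot 16 occupied → index 0.
Table: [866, _, 593, _, _, _, _, 321, 637, _, _, _, _, _, _, 780, 236]

7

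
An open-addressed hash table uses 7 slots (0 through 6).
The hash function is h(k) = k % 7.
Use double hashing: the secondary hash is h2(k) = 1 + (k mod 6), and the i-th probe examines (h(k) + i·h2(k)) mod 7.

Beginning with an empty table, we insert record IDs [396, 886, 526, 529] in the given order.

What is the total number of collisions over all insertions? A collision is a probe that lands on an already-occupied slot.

396: h=4 -> slot 4
886: h=4, h2=5, probe 4,2 -> slot 2
526: h=1 -> slot 1
529: h=4, h2=2, probe 4,6 -> slot 6
Table: [_, 526, 886, _, 396, _, 529]

2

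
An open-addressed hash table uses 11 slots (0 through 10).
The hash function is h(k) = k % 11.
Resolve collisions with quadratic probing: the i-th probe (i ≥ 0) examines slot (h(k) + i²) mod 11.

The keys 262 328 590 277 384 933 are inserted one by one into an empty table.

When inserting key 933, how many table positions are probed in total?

Insert 262: h=9, slot 9 empty -> index 9.
Insert 328: h=9, slot 9 occupied -> index 10.
Insert 590: h=7, slot 7 empty -> index 7.
Insert 277: h=2, slot 2 empty -> index 2.
Insert 384: h=10, slot 10 occupied -> index 0.
Insert 933: h=9, slots 9,10,2,7 occupied -> index 3.
Table: [384, ., 277, 933, ., ., ., 590, ., 262, 328]

5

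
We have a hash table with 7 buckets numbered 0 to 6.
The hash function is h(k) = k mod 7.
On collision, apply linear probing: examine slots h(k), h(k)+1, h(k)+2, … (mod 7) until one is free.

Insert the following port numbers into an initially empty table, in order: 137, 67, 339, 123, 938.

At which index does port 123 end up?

6

137: h=4 => slot 4
67: h=4, probe 4,5 => slot 5
339: h=3 => slot 3
123: h=4, probe 4,5,6 => slot 6
938: h=0 => slot 0
Table: [938, ∅, ∅, 339, 137, 67, 123]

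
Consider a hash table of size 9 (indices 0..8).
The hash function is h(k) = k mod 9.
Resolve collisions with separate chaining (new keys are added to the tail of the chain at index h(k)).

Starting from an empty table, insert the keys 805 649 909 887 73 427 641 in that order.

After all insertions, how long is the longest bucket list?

2

805 -> bucket 4
649 -> bucket 1
909 -> bucket 0
887 -> bucket 5
73 -> bucket 1 (collision)
427 -> bucket 4 (collision)
641 -> bucket 2
Final buckets:
0: 909
1: 649 -> 73
2: 641
3: _
4: 805 -> 427
5: 887
6: _
7: _
8: _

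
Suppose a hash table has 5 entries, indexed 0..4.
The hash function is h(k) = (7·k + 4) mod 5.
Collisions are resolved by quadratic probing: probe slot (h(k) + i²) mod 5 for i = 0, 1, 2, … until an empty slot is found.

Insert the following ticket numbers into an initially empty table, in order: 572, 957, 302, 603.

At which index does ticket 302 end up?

572 hashes to 3; slot 3 is free => place at 3.
957 hashes to 3; 3 taken => place at 4.
302 hashes to 3; 3,4 taken => place at 2.
603 hashes to 0; slot 0 is free => place at 0.
Table: [603, ∅, 302, 572, 957]

2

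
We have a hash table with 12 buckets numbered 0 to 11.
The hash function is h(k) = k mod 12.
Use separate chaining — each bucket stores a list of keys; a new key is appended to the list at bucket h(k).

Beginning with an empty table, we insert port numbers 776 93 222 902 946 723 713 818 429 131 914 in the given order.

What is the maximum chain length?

776 -> bucket 8
93 -> bucket 9
222 -> bucket 6
902 -> bucket 2
946 -> bucket 10
723 -> bucket 3
713 -> bucket 5
818 -> bucket 2 (collision)
429 -> bucket 9 (collision)
131 -> bucket 11
914 -> bucket 2 (collision)
Final buckets:
0: _
1: _
2: 902 -> 818 -> 914
3: 723
4: _
5: 713
6: 222
7: _
8: 776
9: 93 -> 429
10: 946
11: 131

3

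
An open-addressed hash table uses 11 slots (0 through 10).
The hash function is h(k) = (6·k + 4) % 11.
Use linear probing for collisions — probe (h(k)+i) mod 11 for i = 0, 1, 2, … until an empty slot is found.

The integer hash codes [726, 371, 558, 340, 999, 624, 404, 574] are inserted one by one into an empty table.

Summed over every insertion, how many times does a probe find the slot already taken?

9

726 hashes to 4; slot 4 is free => place at 4.
371 hashes to 8; slot 8 is free => place at 8.
558 hashes to 8; 8 taken => place at 9.
340 hashes to 9; 9 taken => place at 10.
999 hashes to 3; slot 3 is free => place at 3.
624 hashes to 8; 8,9,10 taken => place at 0.
404 hashes to 8; 8,9,10,0 taken => place at 1.
574 hashes to 5; slot 5 is free => place at 5.
Table: [624, 404, ∅, 999, 726, 574, ∅, ∅, 371, 558, 340]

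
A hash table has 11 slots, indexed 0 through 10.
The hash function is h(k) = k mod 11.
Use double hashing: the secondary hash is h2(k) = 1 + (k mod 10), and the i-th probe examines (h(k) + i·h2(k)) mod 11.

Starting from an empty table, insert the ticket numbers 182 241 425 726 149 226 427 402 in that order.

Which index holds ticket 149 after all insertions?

5

Insert 182: h=6, slot 6 empty → index 6.
Insert 241: h=10, slot 10 empty → index 10.
Insert 425: h=7, slot 7 empty → index 7.
Insert 726: h=0, slot 0 empty → index 0.
Insert 149: h=6, h2=10, slot 6 occupied → index 5.
Insert 226: h=6, h2=7, slot 6 occupied → index 2.
Insert 427: h=9, slot 9 empty → index 9.
Insert 402: h=6, h2=3, slots 6,9 occupied → index 1.
Table: [726, 402, 226, —, —, 149, 182, 425, —, 427, 241]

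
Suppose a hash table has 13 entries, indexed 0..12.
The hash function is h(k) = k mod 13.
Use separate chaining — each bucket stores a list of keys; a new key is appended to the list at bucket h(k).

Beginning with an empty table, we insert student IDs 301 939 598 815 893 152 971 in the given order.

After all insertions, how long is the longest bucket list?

Insert 301: h=2, bucket 2 empty -> new chain.
Insert 939: h=3, bucket 3 empty -> new chain.
Insert 598: h=0, bucket 0 empty -> new chain.
Insert 815: h=9, bucket 9 empty -> new chain.
Insert 893: h=9, bucket 9 nonempty -> append to chain.
Insert 152: h=9, bucket 9 nonempty -> append to chain.
Insert 971: h=9, bucket 9 nonempty -> append to chain.
Final buckets:
0: 598
1: —
2: 301
3: 939
4: —
5: —
6: —
7: —
8: —
9: 815 -> 893 -> 152 -> 971
10: —
11: —
12: —

4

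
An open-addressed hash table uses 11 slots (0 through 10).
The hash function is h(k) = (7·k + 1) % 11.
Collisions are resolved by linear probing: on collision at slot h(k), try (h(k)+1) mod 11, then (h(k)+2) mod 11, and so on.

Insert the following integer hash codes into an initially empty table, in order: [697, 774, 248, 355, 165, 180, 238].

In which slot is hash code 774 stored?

Insert 697: h=7, slot 7 empty -> index 7.
Insert 774: h=7, slot 7 occupied -> index 8.
Insert 248: h=10, slot 10 empty -> index 10.
Insert 355: h=0, slot 0 empty -> index 0.
Insert 165: h=1, slot 1 empty -> index 1.
Insert 180: h=7, slots 7,8 occupied -> index 9.
Insert 238: h=6, slot 6 empty -> index 6.
Table: [355, 165, -, -, -, -, 238, 697, 774, 180, 248]

8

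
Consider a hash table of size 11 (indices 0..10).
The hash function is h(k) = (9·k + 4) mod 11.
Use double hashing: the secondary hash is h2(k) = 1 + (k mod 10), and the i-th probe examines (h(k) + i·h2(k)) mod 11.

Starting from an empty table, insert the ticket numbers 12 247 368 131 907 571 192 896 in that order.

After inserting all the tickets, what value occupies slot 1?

896

12: h=2 -> slot 2
247: h=5 -> slot 5
368: h=5, h2=9, probe 5,3 -> slot 3
131: h=6 -> slot 6
907: h=5, h2=8, probe 5,2,10 -> slot 10
571: h=6, h2=2, probe 6,8 -> slot 8
192: h=5, h2=3, probe 5,8,0 -> slot 0
896: h=5, h2=7, probe 5,1 -> slot 1
Table: [192, 896, 12, 368, ∅, 247, 131, ∅, 571, ∅, 907]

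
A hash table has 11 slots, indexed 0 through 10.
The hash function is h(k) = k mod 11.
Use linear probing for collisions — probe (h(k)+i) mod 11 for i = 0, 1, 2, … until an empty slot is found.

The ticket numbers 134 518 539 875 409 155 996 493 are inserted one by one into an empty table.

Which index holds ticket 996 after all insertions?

7

134 hashes to 2; slot 2 is free → place at 2.
518 hashes to 1; slot 1 is free → place at 1.
539 hashes to 0; slot 0 is free → place at 0.
875 hashes to 6; slot 6 is free → place at 6.
409 hashes to 2; 2 taken → place at 3.
155 hashes to 1; 1,2,3 taken → place at 4.
996 hashes to 6; 6 taken → place at 7.
493 hashes to 9; slot 9 is free → place at 9.
Table: [539, 518, 134, 409, 155, _, 875, 996, _, 493, _]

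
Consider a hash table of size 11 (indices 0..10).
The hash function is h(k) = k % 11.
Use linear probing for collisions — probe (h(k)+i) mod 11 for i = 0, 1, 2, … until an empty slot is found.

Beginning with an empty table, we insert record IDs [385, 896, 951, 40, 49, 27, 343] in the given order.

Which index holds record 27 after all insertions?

385 hashes to 0; slot 0 is free => place at 0.
896 hashes to 5; slot 5 is free => place at 5.
951 hashes to 5; 5 taken => place at 6.
40 hashes to 7; slot 7 is free => place at 7.
49 hashes to 5; 5,6,7 taken => place at 8.
27 hashes to 5; 5,6,7,8 taken => place at 9.
343 hashes to 2; slot 2 is free => place at 2.
Table: [385, ∅, 343, ∅, ∅, 896, 951, 40, 49, 27, ∅]

9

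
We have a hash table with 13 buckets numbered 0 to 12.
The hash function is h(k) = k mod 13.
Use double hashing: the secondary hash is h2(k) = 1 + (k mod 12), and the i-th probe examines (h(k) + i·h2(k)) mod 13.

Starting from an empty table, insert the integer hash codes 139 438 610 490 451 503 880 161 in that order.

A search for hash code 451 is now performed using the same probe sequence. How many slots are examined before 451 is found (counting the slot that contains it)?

2

139: h=9 -> slot 9
438: h=9, h2=7, probe 9,3 -> slot 3
610: h=12 -> slot 12
490: h=9, h2=11, probe 9,7 -> slot 7
451: h=9, h2=8, probe 9,4 -> slot 4
503: h=9, h2=12, probe 9,8 -> slot 8
880: h=9, h2=5, probe 9,1 -> slot 1
161: h=5 -> slot 5
Table: [∅, 880, ∅, 438, 451, 161, ∅, 490, 503, 139, ∅, ∅, 610]
Lookup 451: h=9, h2=8, probe 9,4 → found at 4.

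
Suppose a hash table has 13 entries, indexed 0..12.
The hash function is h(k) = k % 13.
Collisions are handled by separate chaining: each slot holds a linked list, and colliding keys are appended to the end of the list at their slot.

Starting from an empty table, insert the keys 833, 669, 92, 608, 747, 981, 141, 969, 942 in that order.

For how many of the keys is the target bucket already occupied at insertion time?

833 → bucket 1
669 → bucket 6
92 → bucket 1 (collision)
608 → bucket 10
747 → bucket 6 (collision)
981 → bucket 6 (collision)
141 → bucket 11
969 → bucket 7
942 → bucket 6 (collision)
Final buckets:
0: _
1: 833 -> 92
2: _
3: _
4: _
5: _
6: 669 -> 747 -> 981 -> 942
7: 969
8: _
9: _
10: 608
11: 141
12: _

4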